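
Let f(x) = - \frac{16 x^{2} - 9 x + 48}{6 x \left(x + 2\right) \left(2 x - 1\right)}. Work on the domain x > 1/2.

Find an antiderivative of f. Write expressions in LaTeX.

An antiderivative is F(x) = \frac{24 \log{\left(x \right)} - 19 \log{\left(x - \frac{1}{2} \right)} - 13 \log{\left(x + 2 \right)}}{6}.

Factor the denominator (6 x \left(x + 2\right) \left(2 x - 1\right)) and decompose: f = - \frac{19}{3 \left(2 x - 1\right)} - \frac{13}{6 \left(x + 2\right)} + \frac{4}{x}; each piece integrates to a log, atan, or power term.
Check: d/dx[\frac{24 \log{\left(x \right)} - 19 \log{\left(x - \frac{1}{2} \right)} - 13 \log{\left(x + 2 \right)}}{6}] = \frac{- 16 x^{2} + 9 x - 48}{12 x^{3} + 18 x^{2} - 12 x}, which equals f(x).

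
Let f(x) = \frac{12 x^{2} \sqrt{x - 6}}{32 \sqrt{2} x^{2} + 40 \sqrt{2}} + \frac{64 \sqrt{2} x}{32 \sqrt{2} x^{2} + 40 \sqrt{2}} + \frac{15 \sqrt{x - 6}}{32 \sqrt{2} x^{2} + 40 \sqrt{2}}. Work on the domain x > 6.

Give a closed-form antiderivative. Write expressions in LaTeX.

Integrate term by term and add the pieces.
Check: d/dx[\frac{\sqrt{2} \left(x - 6\right)^{\frac{3}{2}} + 8 \log{\left(2 x^{2} + \frac{5}{2} \right)}}{8}] = \frac{12 \sqrt{2} x^{2} \sqrt{x - 6} + 128 x + 15 \sqrt{2} \sqrt{x - 6}}{64 x^{2} + 80}, which equals f(x).

An antiderivative is F(x) = \frac{\sqrt{2} \left(x - 6\right)^{\frac{3}{2}} + 8 \log{\left(2 x^{2} + \frac{5}{2} \right)}}{8}.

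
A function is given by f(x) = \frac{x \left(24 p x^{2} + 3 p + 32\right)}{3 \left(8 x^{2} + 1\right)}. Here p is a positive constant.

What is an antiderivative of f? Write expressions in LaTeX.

An antiderivative is F(x) = \frac{p x^{2}}{2} + \frac{2 \log{\left(4 x^{2} + \frac{1}{2} \right)}}{3}.

A candidate is checked by its d/dx: the result must match f(x).
Check: d/dx[\frac{p x^{2}}{2} + \frac{2 \log{\left(4 x^{2} + \frac{1}{2} \right)}}{3}] = \frac{24 p x^{3} + 3 p x + 32 x}{24 x^{2} + 3}, which equals f(x).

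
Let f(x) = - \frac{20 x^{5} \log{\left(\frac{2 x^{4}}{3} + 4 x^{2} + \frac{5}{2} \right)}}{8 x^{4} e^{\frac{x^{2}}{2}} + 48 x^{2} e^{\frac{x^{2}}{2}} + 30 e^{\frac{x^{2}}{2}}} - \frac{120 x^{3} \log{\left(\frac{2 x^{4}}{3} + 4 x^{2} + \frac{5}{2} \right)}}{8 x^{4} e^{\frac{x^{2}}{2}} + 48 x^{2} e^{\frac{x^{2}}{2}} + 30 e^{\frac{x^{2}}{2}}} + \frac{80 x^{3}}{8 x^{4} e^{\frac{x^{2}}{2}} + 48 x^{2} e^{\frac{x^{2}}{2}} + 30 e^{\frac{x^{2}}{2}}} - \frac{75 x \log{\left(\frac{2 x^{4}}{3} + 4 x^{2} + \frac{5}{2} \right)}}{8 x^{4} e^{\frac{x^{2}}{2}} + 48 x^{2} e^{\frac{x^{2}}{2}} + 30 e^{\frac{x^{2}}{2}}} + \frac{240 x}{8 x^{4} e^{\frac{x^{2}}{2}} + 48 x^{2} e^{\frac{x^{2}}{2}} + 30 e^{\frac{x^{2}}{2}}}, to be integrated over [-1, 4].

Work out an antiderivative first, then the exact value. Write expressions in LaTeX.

Antiderivative: F(x) = \frac{5 e^{- \frac{x^{2}}{2}} \log{\left(\frac{2 x^{4}}{3} + 4 x^{2} + \frac{5}{2} \right)}}{2}; value = - \frac{5 \log{\left(\frac{43}{6} \right)}}{2 e^{\frac{1}{2}}} + \frac{5 \log{\left(\frac{1423}{6} \right)}}{2 e^{8}}

f has the shape u'v + uv' for u = \frac{5 e^{- \frac{x^{2}}{2}}}{2} and v = \log{\left(\frac{2 x^{4}}{3} + 4 x^{2} + \frac{5}{2} \right)} — it is the derivative of the product u*v.
F(x) = \frac{5 e^{- \frac{x^{2}}{2}} \log{\left(\frac{2 x^{4}}{3} + 4 x^{2} + \frac{5}{2} \right)}}{2} is an antiderivative of f.
Check: d/dx[\frac{5 e^{- \frac{x^{2}}{2}} \log{\left(\frac{2 x^{4}}{3} + 4 x^{2} + \frac{5}{2} \right)}}{2}] = \frac{- 20 x^{5} \log{\left(\frac{2 x^{4}}{3} + 4 x^{2} + \frac{5}{2} \right)} - 120 x^{3} \log{\left(\frac{2 x^{4}}{3} + 4 x^{2} + \frac{5}{2} \right)} + 80 x^{3} - 75 x \log{\left(\frac{2 x^{4}}{3} + 4 x^{2} + \frac{5}{2} \right)} + 240 x}{8 x^{4} e^{\frac{x^{2}}{2}} + 48 x^{2} e^{\frac{x^{2}}{2}} + 30 e^{\frac{x^{2}}{2}}}, which equals f(x).
F(4) = \frac{5 \log{\left(\frac{1423}{6} \right)}}{2 e^{8}}; F(-1) = \frac{5 \log{\left(\frac{43}{6} \right)}}{2 e^{\frac{1}{2}}}.
Integral = F(4) - F(-1) = - \frac{5 \log{\left(\frac{43}{6} \right)}}{2 e^{\frac{1}{2}}} + \frac{5 \log{\left(\frac{1423}{6} \right)}}{2 e^{8}}.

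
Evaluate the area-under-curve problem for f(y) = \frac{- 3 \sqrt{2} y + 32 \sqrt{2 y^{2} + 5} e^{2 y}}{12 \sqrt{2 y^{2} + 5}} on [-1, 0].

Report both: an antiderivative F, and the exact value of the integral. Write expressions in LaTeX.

A first test for any F(y): its y-derivative must equal f(y) identically.
F(y) = \frac{- 3 \sqrt{2} \sqrt{2 y^{2} + 5} + 32 e^{2 y}}{24} is an antiderivative of f.
Check: d/dy[\frac{- 3 \sqrt{2} \sqrt{2 y^{2} + 5} + 32 e^{2 y}}{24}] = \frac{- 3 \sqrt{2} y + 32 \sqrt{2 y^{2} + 5} e^{2 y}}{12 \sqrt{2 y^{2} + 5}} = f(y).
F(0) = \frac{4}{3} - \frac{\sqrt{10}}{8}; F(-1) = - \frac{\sqrt{14}}{8} + \frac{4}{3 e^{2}}.
Integral = F(0) - F(-1) = - \frac{\sqrt{10}}{8} - \frac{4}{3 e^{2}} + \frac{\sqrt{14}}{8} + \frac{4}{3}.

Antiderivative: F(y) = \frac{- 3 \sqrt{2} \sqrt{2 y^{2} + 5} + 32 e^{2 y}}{24}; value = - \frac{\sqrt{10}}{8} - \frac{4}{3 e^{2}} + \frac{\sqrt{14}}{8} + \frac{4}{3}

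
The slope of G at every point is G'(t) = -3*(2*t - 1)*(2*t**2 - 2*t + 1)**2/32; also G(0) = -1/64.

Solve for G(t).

The substitution u = t**2/2 - t/2 + 1/4 works: G'(t) is exactly (dG/du)*(du/dt) for that inner function.
A general antiderivative is -(t**2/2 - t/2 + 1/4)**3 + C.
The condition gives C = -1/64 - (-1/64) = 0.
So G(t) = -t**6/8 + 3*t**5/8 - 9*t**4/16 + t**3/2 - 9*t**2/32 + 3*t/32 - 1/64.
Check: d/dt[-t**6/8 + 3*t**5/8 - 9*t**4/16 + t**3/2 - 9*t**2/32 + 3*t/32 - 1/64] = -3*t**5/4 + 15*t**4/8 - 9*t**3/4 + 3*t**2/2 - 9*t/16 + 3/32, which equals G'(t).

G(t) = -t**6/8 + 3*t**5/8 - 9*t**4/16 + t**3/2 - 9*t**2/32 + 3*t/32 - 1/64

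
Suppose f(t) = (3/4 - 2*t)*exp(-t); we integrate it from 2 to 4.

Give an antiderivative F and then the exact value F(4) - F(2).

Antiderivative: F(t) = 2*t*exp(-t) + 5*exp(-t)/4; value = -21*exp(-2)/4 + 37*exp(-4)/4

Recognize the product-rule pattern: f = u'v + uv' with u = 2*t + 5/4, v = exp(-t), so integration by parts undoes it.
F(t) = 2*t*exp(-t) + 5*exp(-t)/4 is an antiderivative of f.
Check: d/dt[2*t*exp(-t) + 5*exp(-t)/4] = (3 - 8*t)*exp(-t)/4, which equals f(t).
F(4) = 37*exp(-4)/4; F(2) = 21*exp(-2)/4.
Integral = F(4) - F(2) = -21*exp(-2)/4 + 37*exp(-4)/4.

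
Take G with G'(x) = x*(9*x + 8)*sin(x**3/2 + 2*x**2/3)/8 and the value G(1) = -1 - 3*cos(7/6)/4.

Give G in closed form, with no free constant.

The substitution u = x**3/2 + 2*x**2/3 works: G'(x) is exactly (dG/du)*(du/dx) for that inner function.
A general antiderivative is -3*cos(x**3/2 + 2*x**2/3)/4 + C.
The condition gives C = -1 - 3*cos(7/6)/4 - (-3*cos(7/6)/4) = -1.
So G(x) = -3*cos(x**3/2 + 2*x**2/3)/4 - 1.
Check: d/dx[-3*cos(x**3/2 + 2*x**2/3)/4 - 1] = 9*x**2*sin(x**3/2 + 2*x**2/3)/8 + x*sin(x**3/2 + 2*x**2/3), which equals G'(x).

G(x) = -3*cos(x**3/2 + 2*x**2/3)/4 - 1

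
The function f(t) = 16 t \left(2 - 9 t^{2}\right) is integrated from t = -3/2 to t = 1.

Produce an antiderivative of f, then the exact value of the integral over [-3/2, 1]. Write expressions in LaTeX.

Antiderivative: F(t) = - 36 t^{4} + 16 t^{2}; value = \frac{505}{4}

The substitution u = 3 t^{2} - \frac{2}{3} works: f is exactly (dF/du)*(du/dt) for that inner function.
F(t) = - 36 t^{4} + 16 t^{2} is an antiderivative of f.
Check: d/dt[- 36 t^{4} + 16 t^{2}] = - 144 t^{3} + 32 t, which equals f(t).
F(1) = -20; F(-3/2) = - \frac{585}{4}.
Integral = F(1) - F(-3/2) = \frac{505}{4}.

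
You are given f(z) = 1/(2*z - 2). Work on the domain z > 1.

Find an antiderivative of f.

Recover f(z) by differentiating a candidate F(z); any mismatch rules it out.
Check: d/dz[log(z/2 - 1/2)/2] = 1/(2*z - 2) = f(z).

An antiderivative is F(z) = log(z/2 - 1/2)/2.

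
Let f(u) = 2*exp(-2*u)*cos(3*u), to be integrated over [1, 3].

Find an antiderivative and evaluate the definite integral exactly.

Recover f(u) by differentiating a candidate F(u); any mismatch rules it out.
F(u) = 6*exp(-2*u)*sin(3*u)/13 - 4*exp(-2*u)*cos(3*u)/13 is an antiderivative of f.
Check: d/du[6*exp(-2*u)*sin(3*u)/13 - 4*exp(-2*u)*cos(3*u)/13] = 2*exp(-2*u)*cos(3*u) = f(u).
F(3) = 6*exp(-6)*sin(9)/13 - 4*exp(-6)*cos(9)/13; F(1) = 6*exp(-2)*sin(3)/13 - 4*exp(-2)*cos(3)/13.
Integral = F(3) - F(1) = 4*exp(-2)*cos(3)/13 - 6*exp(-2)*sin(3)/13 + 6*exp(-6)*sin(9)/13 - 4*exp(-6)*cos(9)/13.

Antiderivative: F(u) = 6*exp(-2*u)*sin(3*u)/13 - 4*exp(-2*u)*cos(3*u)/13; value = 4*exp(-2)*cos(3)/13 - 6*exp(-2)*sin(3)/13 + 6*exp(-6)*sin(9)/13 - 4*exp(-6)*cos(9)/13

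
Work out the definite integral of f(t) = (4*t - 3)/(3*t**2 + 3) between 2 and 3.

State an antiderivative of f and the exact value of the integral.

Antiderivative: F(t) = -(-log(t**4 + 2*t**2 + 1) + 3*atan(t))/3; value = -atan(3) - log(25)/3 + atan(2) + log(100)/3

A first test for any F(t): its t-derivative must equal f(t) identically.
F(t) = -(-log(t**4 + 2*t**2 + 1) + 3*atan(t))/3 is an antiderivative of f.
Check: d/dt[-(-log(t**4 + 2*t**2 + 1) + 3*atan(t))/3] = (4*t - 3)/(3*t**2 + 3) = f(t).
F(3) = -atan(3) + log(100)/3; F(2) = -atan(2) + log(25)/3.
Integral = F(3) - F(2) = -atan(3) - log(25)/3 + atan(2) + log(100)/3.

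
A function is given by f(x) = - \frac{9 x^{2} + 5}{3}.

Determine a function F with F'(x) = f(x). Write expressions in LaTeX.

Recover f(x) by differentiating a candidate F(x); any mismatch rules it out.
Check: d/dx[- x^{3} - \frac{5 x}{3}] = - 3 x^{2} - \frac{5}{3}, which equals f(x).

An antiderivative is F(x) = - x^{3} - \frac{5 x}{3}.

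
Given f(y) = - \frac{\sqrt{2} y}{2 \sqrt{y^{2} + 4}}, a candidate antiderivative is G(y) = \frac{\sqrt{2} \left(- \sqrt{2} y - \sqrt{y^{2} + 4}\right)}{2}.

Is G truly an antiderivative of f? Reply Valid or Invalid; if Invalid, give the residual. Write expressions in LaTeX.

Invalid: d/dy[G] - f = -1, which is not 0.

d/dy[G] = \frac{- \sqrt{2} y - 2 \sqrt{y^{2} + 4}}{2 \sqrt{y^{2} + 4}}
d/dy[G] - f(y) = -1 != 0.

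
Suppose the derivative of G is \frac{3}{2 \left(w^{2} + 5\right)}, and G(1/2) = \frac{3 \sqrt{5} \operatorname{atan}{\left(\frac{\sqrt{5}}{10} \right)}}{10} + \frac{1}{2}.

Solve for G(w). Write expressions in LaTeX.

G(w) = \frac{3 \sqrt{5} \operatorname{atan}{\left(\frac{\sqrt{5} w}{5} \right)}}{10} + \frac{1}{2}

Any candidate G(w) must reproduce the stated G'(w) exactly.
A general antiderivative is \frac{3 \sqrt{5} \operatorname{atan}{\left(\frac{\sqrt{5} w}{5} \right)}}{10} + C.
The condition gives C = \frac{3 \sqrt{5} \operatorname{atan}{\left(\frac{\sqrt{5}}{10} \right)}}{10} + \frac{1}{2} - (\frac{3 \sqrt{5} \operatorname{atan}{\left(\frac{\sqrt{5}}{10} \right)}}{10}) = \frac{1}{2}.
So G(w) = \frac{3 \sqrt{5} \operatorname{atan}{\left(\frac{\sqrt{5} w}{5} \right)}}{10} + \frac{1}{2}.
Check: d/dw[\frac{3 \sqrt{5} \operatorname{atan}{\left(\frac{\sqrt{5} w}{5} \right)}}{10} + \frac{1}{2}] = \frac{3}{2 w^{2} + 10}, which equals G'(w).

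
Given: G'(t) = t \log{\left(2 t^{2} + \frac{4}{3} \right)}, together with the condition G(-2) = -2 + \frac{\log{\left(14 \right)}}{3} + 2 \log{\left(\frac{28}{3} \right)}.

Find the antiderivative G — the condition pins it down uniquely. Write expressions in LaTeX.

G(t) = \frac{t^{2} \log{\left(2 t^{2} + \frac{4}{3} \right)}}{2} - \frac{t^{2}}{2} + \frac{\log{\left(3 t^{2} + 2 \right)}}{3}

Differentiate the proposed G(t) back; it has to land on the given G'(t).
A general antiderivative is \frac{t^{2} \log{\left(2 t^{2} + \frac{4}{3} \right)}}{2} - \frac{t^{2}}{2} + \frac{\log{\left(3 t^{2} + 2 \right)}}{3} + C.
The condition gives C = -2 + \frac{\log{\left(14 \right)}}{3} + 2 \log{\left(\frac{28}{3} \right)} - (-2 + \frac{\log{\left(14 \right)}}{3} + 2 \log{\left(\frac{28}{3} \right)}) = 0.
So G(t) = \frac{t^{2} \log{\left(2 t^{2} + \frac{4}{3} \right)}}{2} - \frac{t^{2}}{2} + \frac{\log{\left(3 t^{2} + 2 \right)}}{3}.
Check: d/dt[\frac{t^{2} \log{\left(2 t^{2} + \frac{4}{3} \right)}}{2} - \frac{t^{2}}{2} + \frac{\log{\left(3 t^{2} + 2 \right)}}{3}] = t \log{\left(t^{2} + \frac{2}{3} \right)} + t \log{\left(2 \right)}, which equals G'(t).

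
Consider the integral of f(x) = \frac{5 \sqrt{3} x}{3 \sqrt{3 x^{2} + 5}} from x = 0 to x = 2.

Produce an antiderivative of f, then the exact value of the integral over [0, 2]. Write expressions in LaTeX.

Antiderivative: F(x) = \frac{5 \sqrt{3} \sqrt{3 x^{2} + 5}}{9}; value = - \frac{5 \sqrt{15}}{9} + \frac{5 \sqrt{51}}{9}

f matches the chain-rule pattern g'(h)*h' with inner function h(x) = x^{2} + \frac{5}{3}; substituting u = h(x) collapses the integral.
F(x) = \frac{5 \sqrt{3} \sqrt{3 x^{2} + 5}}{9} is an antiderivative of f.
Check: d/dx[\frac{5 \sqrt{3} \sqrt{3 x^{2} + 5}}{9}] = \frac{5 \sqrt{3} x}{3 \sqrt{3 x^{2} + 5}} = f(x).
F(2) = \frac{5 \sqrt{51}}{9}; F(0) = \frac{5 \sqrt{15}}{9}.
Integral = F(2) - F(0) = - \frac{5 \sqrt{15}}{9} + \frac{5 \sqrt{51}}{9}.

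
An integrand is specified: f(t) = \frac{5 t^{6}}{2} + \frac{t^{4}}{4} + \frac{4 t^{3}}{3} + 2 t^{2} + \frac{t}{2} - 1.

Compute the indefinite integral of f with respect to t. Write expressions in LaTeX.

F(t) = \frac{5 t^{7}}{14} + \frac{t^{5}}{20} + \frac{t^{4}}{3} + \frac{2 t^{3}}{3} + \frac{t^{2}}{4} - t + C

The integrand splits into summands that can be handled one at a time.
Check: d/dt[\frac{5 t^{7}}{14} + \frac{t^{5}}{20} + \frac{t^{4}}{3} + \frac{2 t^{3}}{3} + \frac{t^{2}}{4} - t] = \frac{5 t^{6}}{2} + \frac{t^{4}}{4} + \frac{4 t^{3}}{3} + 2 t^{2} + \frac{t}{2} - 1 = f(t).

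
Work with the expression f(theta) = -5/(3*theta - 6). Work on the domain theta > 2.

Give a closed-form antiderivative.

Differentiate the proposed F(theta) back; it has to land on f(theta) exactly.
Check: d/dtheta[-5*log(2*theta - 4)/3] = -5/(3*theta - 6) = f(theta).

An antiderivative is F(theta) = -5*log(2*theta - 4)/3.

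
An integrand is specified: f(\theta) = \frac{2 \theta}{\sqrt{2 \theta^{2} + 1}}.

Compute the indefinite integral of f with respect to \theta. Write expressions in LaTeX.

F(\theta) = \sqrt{2 \theta^{2} + 1} + C

f matches the chain-rule pattern g'(h)*h' with inner function h(\theta) = 2 \theta^{2} + 1; substituting u = h(\theta) collapses the integral.
Check: d/d\theta[\sqrt{2 \theta^{2} + 1}] = \frac{2 \theta}{\sqrt{2 \theta^{2} + 1}} = f(\theta).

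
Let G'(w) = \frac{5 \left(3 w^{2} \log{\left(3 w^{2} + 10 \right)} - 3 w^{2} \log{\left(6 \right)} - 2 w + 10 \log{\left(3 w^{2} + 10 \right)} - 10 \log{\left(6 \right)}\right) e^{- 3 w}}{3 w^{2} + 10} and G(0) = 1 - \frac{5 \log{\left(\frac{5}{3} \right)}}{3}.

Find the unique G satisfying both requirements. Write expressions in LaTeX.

G(w) = 1 - \frac{5 e^{- 3 w} \log{\left(\frac{w^{2}}{2} + \frac{5}{3} \right)}}{3}

G'(w) has the shape u'v + uv' for u = - \frac{5 e^{- 3 w}}{3} and v = \log{\left(\frac{w^{2}}{2} + \frac{5}{3} \right)} — it is the derivative of the product u*v.
A general antiderivative is - \frac{5 e^{- 3 w} \log{\left(\frac{w^{2}}{2} + \frac{5}{3} \right)}}{3} + C.
The condition gives C = 1 - \frac{5 \log{\left(\frac{5}{3} \right)}}{3} - (- \frac{5 \log{\left(\frac{5}{3} \right)}}{3}) = 1.
So G(w) = 1 - \frac{5 e^{- 3 w} \log{\left(\frac{w^{2}}{2} + \frac{5}{3} \right)}}{3}.
Check: d/dw[1 - \frac{5 e^{- 3 w} \log{\left(\frac{w^{2}}{2} + \frac{5}{3} \right)}}{3}] = \frac{15 w^{2} \log{\left(3 w^{2} + 10 \right)} - 15 w^{2} \log{\left(6 \right)} - 10 w + 50 \log{\left(3 w^{2} + 10 \right)} - 50 \log{\left(6 \right)}}{3 w^{2} e^{3 w} + 10 e^{3 w}}, which equals G'(w).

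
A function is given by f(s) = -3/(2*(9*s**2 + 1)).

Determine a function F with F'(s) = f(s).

An antiderivative is F(s) = -atan(3*s)/2.

A first test for any F(s): its s-derivative must equal f(s) identically.
Check: d/ds[-atan(3*s)/2] = -3/(18*s**2 + 2), which equals f(s).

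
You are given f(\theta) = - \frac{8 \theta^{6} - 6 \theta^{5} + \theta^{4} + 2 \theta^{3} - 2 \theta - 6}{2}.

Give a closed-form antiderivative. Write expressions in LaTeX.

An antiderivative is F(\theta) = - \frac{4 \theta^{7}}{7} + \frac{\theta^{6}}{2} - \frac{\theta^{5}}{10} - \frac{\theta^{4}}{4} + \frac{\theta^{2}}{2} + 3 \theta.

Differentiate the proposed F(\theta) back; it has to land on f(\theta) exactly.
Check: d/d\theta[- \frac{4 \theta^{7}}{7} + \frac{\theta^{6}}{2} - \frac{\theta^{5}}{10} - \frac{\theta^{4}}{4} + \frac{\theta^{2}}{2} + 3 \theta] = - 4 \theta^{6} + 3 \theta^{5} - \frac{\theta^{4}}{2} - \theta^{3} + \theta + 3, which equals f(\theta).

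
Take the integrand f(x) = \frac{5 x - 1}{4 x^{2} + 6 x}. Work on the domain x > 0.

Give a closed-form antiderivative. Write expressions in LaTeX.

An antiderivative is F(x) = \frac{- 2 \log{\left(x \right)} + 17 \log{\left(x + \frac{3}{2} \right)}}{12}.

Factor the denominator (2 x \left(2 x + 3\right)) and decompose: f = \frac{17}{6 \left(2 x + 3\right)} - \frac{1}{6 x}; each piece integrates to a log, atan, or power term.
Check: d/dx[\frac{- 2 \log{\left(x \right)} + 17 \log{\left(x + \frac{3}{2} \right)}}{12}] = \frac{5 x - 1}{4 x^{2} + 6 x} = f(x).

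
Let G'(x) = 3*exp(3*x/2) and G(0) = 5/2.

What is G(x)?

Check a candidate G(x) by differentiating: d/dx[G] must match the given G'(x).
A general antiderivative is 2*exp(3*x/2) + C.
The condition gives C = 5/2 - (2) = 1/2.
So G(x) = 2*exp(3*x/2) + 1/2.
Check: d/dx[2*exp(3*x/2) + 1/2] = 3*exp(3*x/2) = G'(x).

G(x) = 2*exp(3*x/2) + 1/2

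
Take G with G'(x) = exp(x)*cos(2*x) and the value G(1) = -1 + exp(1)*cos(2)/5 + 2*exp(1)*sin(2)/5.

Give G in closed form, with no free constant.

G(x) = 2*exp(x)*sin(2*x)/5 + exp(x)*cos(2*x)/5 - 1

For G(x) to be correct, d/dx[G] must agree with the stated G'(x) identically.
A general antiderivative is 2*exp(x)*sin(2*x)/5 + exp(x)*cos(2*x)/5 + C.
The condition gives C = -1 + exp(1)*cos(2)/5 + 2*exp(1)*sin(2)/5 - (exp(1)*cos(2)/5 + 2*exp(1)*sin(2)/5) = -1.
So G(x) = 2*exp(x)*sin(2*x)/5 + exp(x)*cos(2*x)/5 - 1.
Check: d/dx[2*exp(x)*sin(2*x)/5 + exp(x)*cos(2*x)/5 - 1] = exp(x)*cos(2*x) = G'(x).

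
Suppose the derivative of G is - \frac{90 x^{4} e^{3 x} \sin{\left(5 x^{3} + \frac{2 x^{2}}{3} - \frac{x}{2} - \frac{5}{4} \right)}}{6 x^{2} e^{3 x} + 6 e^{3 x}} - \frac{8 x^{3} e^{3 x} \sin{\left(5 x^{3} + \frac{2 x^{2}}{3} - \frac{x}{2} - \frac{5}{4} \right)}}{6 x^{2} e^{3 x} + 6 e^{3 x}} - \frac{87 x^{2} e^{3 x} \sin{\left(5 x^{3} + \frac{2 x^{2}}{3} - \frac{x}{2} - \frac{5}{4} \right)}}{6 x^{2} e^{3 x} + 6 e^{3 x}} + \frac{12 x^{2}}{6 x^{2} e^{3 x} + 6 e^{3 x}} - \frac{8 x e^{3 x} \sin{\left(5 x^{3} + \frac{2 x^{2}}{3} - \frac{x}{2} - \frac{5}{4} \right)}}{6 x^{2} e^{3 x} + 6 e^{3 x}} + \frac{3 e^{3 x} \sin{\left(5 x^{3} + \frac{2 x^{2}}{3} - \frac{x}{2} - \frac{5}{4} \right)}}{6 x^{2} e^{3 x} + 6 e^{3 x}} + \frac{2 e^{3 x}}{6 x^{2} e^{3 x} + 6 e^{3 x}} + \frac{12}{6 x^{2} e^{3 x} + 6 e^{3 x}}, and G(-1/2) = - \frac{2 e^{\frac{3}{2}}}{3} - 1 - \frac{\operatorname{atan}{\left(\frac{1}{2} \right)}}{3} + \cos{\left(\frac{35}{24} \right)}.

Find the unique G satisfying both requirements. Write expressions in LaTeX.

G(x) = \frac{\left(3 e^{3 x} \cos{\left(5 x^{3} + \frac{2 x^{2}}{3} - \frac{x}{2} - \frac{5}{4} \right)} + e^{3 x} \operatorname{atan}{\left(x \right)} - 3 e^{3 x} - 2\right) e^{- 3 x}}{3}

Integrate term by term and add the pieces.
A general antiderivative is \cos{\left(5 x^{3} + \frac{2 x^{2}}{3} - \frac{x}{2} - \frac{5}{4} \right)} + \frac{\operatorname{atan}{\left(x \right)}}{3} - \frac{2 e^{- 3 x}}{3} + C.
The condition gives C = - \frac{2 e^{\frac{3}{2}}}{3} - 1 - \frac{\operatorname{atan}{\left(\frac{1}{2} \right)}}{3} + \cos{\left(\frac{35}{24} \right)} - (- \frac{2 e^{\frac{3}{2}}}{3} - \frac{\operatorname{atan}{\left(\frac{1}{2} \right)}}{3} + \cos{\left(\frac{35}{24} \right)}) = -1.
So G(x) = \frac{\left(3 e^{3 x} \cos{\left(5 x^{3} + \frac{2 x^{2}}{3} - \frac{x}{2} - \frac{5}{4} \right)} + e^{3 x} \operatorname{atan}{\left(x \right)} - 3 e^{3 x} - 2\right) e^{- 3 x}}{3}.
Check: d/dx[\frac{\left(3 e^{3 x} \cos{\left(5 x^{3} + \frac{2 x^{2}}{3} - \frac{x}{2} - \frac{5}{4} \right)} + e^{3 x} \operatorname{atan}{\left(x \right)} - 3 e^{3 x} - 2\right) e^{- 3 x}}{3}] = \frac{- 90 x^{4} e^{3 x} \sin{\left(5 x^{3} + \frac{2 x^{2}}{3} - \frac{x}{2} - \frac{5}{4} \right)} - 8 x^{3} e^{3 x} \sin{\left(5 x^{3} + \frac{2 x^{2}}{3} - \frac{x}{2} - \frac{5}{4} \right)} - 87 x^{2} e^{3 x} \sin{\left(5 x^{3} + \frac{2 x^{2}}{3} - \frac{x}{2} - \frac{5}{4} \right)} + 12 x^{2} - 8 x e^{3 x} \sin{\left(5 x^{3} + \frac{2 x^{2}}{3} - \frac{x}{2} - \frac{5}{4} \right)} + 3 e^{3 x} \sin{\left(5 x^{3} + \frac{2 x^{2}}{3} - \frac{x}{2} - \frac{5}{4} \right)} + 2 e^{3 x} + 12}{6 x^{2} e^{3 x} + 6 e^{3 x}}, which equals G'(x).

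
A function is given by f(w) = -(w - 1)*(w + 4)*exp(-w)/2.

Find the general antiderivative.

f has the shape u'v + uv' for u = w**2/2 + 5*w/2 + 1/2 and v = exp(-w) — it is the derivative of the product u*v.
Check: d/dw[(w**2 + 5*w + 1)*exp(-w)/2] = (-w**2 - 3*w + 4)*exp(-w)/2, which equals f(w).

F(w) = (w**2 + 5*w + 1)*exp(-w)/2 + C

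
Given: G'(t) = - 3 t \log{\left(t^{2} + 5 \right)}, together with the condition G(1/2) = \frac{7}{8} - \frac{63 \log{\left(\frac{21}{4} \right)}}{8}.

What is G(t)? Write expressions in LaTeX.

Check a candidate G(t) by differentiating: d/dt[G] must match the given G'(t).
A general antiderivative is - \frac{3 t^{2} \log{\left(t^{2} + 5 \right)}}{2} + \frac{3 t^{2}}{2} - \frac{15 \log{\left(t^{2} + 5 \right)}}{2} + C.
The condition gives C = \frac{7}{8} - \frac{63 \log{\left(\frac{21}{4} \right)}}{8} - (\frac{3}{8} - \frac{63 \log{\left(\frac{21}{4} \right)}}{8}) = \frac{1}{2}.
So G(t) = \frac{- 3 t^{2} \log{\left(t^{2} + 5 \right)} + 3 t^{2} - 15 \log{\left(t^{2} + 5 \right)} + 1}{2}.
Check: d/dt[\frac{- 3 t^{2} \log{\left(t^{2} + 5 \right)} + 3 t^{2} - 15 \log{\left(t^{2} + 5 \right)} + 1}{2}] = - 3 t \log{\left(t^{2} + 5 \right)} = G'(t).

G(t) = \frac{- 3 t^{2} \log{\left(t^{2} + 5 \right)} + 3 t^{2} - 15 \log{\left(t^{2} + 5 \right)} + 1}{2}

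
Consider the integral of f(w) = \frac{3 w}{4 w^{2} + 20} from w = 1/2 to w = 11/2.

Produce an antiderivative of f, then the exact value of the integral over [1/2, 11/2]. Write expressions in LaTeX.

f matches the chain-rule pattern g'(h)*h' with inner function h(w) = w^{2} + 5; substituting u = h(w) collapses the integral.
F(w) = \frac{3 \log{\left(w^{2} + 5 \right)}}{8} is an antiderivative of f.
Check: d/dw[\frac{3 \log{\left(w^{2} + 5 \right)}}{8}] = \frac{3 w}{4 w^{2} + 20} = f(w).
F(11/2) = \frac{3 \log{\left(\frac{141}{4} \right)}}{8}; F(1/2) = \frac{3 \log{\left(\frac{21}{4} \right)}}{8}.
Integral = F(11/2) - F(1/2) = - \frac{3 \log{\left(\frac{21}{4} \right)}}{8} + \frac{3 \log{\left(\frac{141}{4} \right)}}{8}.

Antiderivative: F(w) = \frac{3 \log{\left(w^{2} + 5 \right)}}{8}; value = - \frac{3 \log{\left(\frac{21}{4} \right)}}{8} + \frac{3 \log{\left(\frac{141}{4} \right)}}{8}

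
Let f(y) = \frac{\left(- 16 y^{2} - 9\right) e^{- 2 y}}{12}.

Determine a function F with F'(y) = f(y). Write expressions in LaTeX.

Recognize the product-rule pattern: f = u'v + uv' with u = \frac{2 y^{2}}{3} + \frac{2 y}{3} + \frac{17}{24}, v = e^{- 2 y}, so integration by parts undoes it.
Check: d/dy[\frac{\left(16 y^{2} + 16 y + 17\right) e^{- 2 y}}{24}] = \frac{\left(- 16 y^{2} - 9\right) e^{- 2 y}}{12} = f(y).

An antiderivative is F(y) = \frac{\left(16 y^{2} + 16 y + 17\right) e^{- 2 y}}{24}.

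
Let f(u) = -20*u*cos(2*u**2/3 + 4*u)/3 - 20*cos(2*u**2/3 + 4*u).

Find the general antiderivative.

f matches the chain-rule pattern g'(h)*h' with inner function h(u) = 2*u**2/3 + 4*u; substituting w = h(u) collapses the integral.
Check: d/du[-5*sin(2*u**2/3 + 4*u)] = -20*u*cos(2*u**2/3 + 4*u)/3 - 20*cos(2*u**2/3 + 4*u) = f(u).

F(u) = -5*sin(2*u**2/3 + 4*u) + C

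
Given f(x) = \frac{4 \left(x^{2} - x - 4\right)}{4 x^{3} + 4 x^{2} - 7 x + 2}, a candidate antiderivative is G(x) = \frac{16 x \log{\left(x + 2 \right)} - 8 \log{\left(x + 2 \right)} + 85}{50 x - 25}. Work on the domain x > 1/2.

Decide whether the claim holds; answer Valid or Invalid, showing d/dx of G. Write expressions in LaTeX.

Invalid: d/dx[G] - f = - \frac{34}{50 x - 25}, which is not 0.

d/dx[G] = \frac{32 x^{2} - 202 x - 332}{100 x^{3} + 100 x^{2} - 175 x + 50}
d/dx[G] - f(x) = - \frac{34}{50 x - 25} != 0.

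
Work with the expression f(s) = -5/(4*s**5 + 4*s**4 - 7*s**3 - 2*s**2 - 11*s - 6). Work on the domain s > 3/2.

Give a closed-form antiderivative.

An antiderivative is F(s) = (-30*log(s - 3/2) + 182*log(s + 1/2) - 26*log(s + 2) - 63*log(s**2 + 1) + 84*atan(s))/546.

Factor the denominator ((s + 2)*(2*s - 3)*(2*s + 1)*(s**2 + 1)) and decompose: f = -(3*s - 2)/(13*(s**2 + 1)) + 2/(3*(2*s + 1)) - 10/(91*(2*s - 3)) - 1/(21*(s + 2)); each piece integrates to a log, atan, or power term.
Check: d/ds[(-30*log(s - 3/2) + 182*log(s + 1/2) - 26*log(s + 2) - 63*log(s**2 + 1) + 84*atan(s))/546] = -5/(4*s**5 + 4*s**4 - 7*s**3 - 2*s**2 - 11*s - 6) = f(s).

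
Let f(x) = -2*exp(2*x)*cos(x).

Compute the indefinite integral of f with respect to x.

Differentiate the proposed F(x) back; it has to land on f(x) exactly.
Check: d/dx[-2*exp(2*x)*sin(x)/5 - 4*exp(2*x)*cos(x)/5] = -2*exp(2*x)*cos(x) = f(x).

F(x) = -2*exp(2*x)*sin(x)/5 - 4*exp(2*x)*cos(x)/5 + C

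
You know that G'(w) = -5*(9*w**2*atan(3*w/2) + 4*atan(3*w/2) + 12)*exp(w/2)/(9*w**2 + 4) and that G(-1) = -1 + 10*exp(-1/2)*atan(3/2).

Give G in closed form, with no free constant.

G(w) = -10*exp(w/2)*atan(3*w/2) - 1

G'(w) has the shape u'v + uv' for u = -10*atan(3*w/2) and v = exp(w/2) — it is the derivative of the product u*v.
A general antiderivative is -10*exp(w/2)*atan(3*w/2) + C.
The condition gives C = -1 + 10*exp(-1/2)*atan(3/2) - (10*exp(-1/2)*atan(3/2)) = -1.
So G(w) = -10*exp(w/2)*atan(3*w/2) - 1.
Check: d/dw[-10*exp(w/2)*atan(3*w/2) - 1] = (-45*w**2*exp(w/2)*atan(3*w/2) - 20*exp(w/2)*atan(3*w/2) - 60*exp(w/2))/(9*w**2 + 4), which equals G'(w).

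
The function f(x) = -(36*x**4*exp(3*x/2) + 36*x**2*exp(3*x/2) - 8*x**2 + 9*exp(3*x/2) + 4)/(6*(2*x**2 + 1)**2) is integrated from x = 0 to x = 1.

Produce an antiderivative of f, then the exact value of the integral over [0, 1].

Antiderivative: F(x) = -x/(3*x**2 + 3/2) - exp(3*x/2); value = 7/9 - exp(3/2)

Any candidate F(x) must reproduce f(x) exactly when differentiated.
F(x) = -x/(3*x**2 + 3/2) - exp(3*x/2) is an antiderivative of f.
Check: d/dx[-x/(3*x**2 + 3/2) - exp(3*x/2)] = (-36*x**4*exp(3*x/2) - 36*x**2*exp(3*x/2) + 8*x**2 - 9*exp(3*x/2) - 4)/(24*x**4 + 24*x**2 + 6), which equals f(x).
F(1) = -exp(3/2) - 2/9; F(0) = -1.
Integral = F(1) - F(0) = 7/9 - exp(3/2).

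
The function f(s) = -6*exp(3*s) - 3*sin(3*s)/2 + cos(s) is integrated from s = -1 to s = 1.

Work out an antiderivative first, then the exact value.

The integrand splits into summands that can be handled one at a time.
F(s) = -2*exp(3*s) + sin(s) + cos(3*s)/2 is an antiderivative of f.
Check: d/ds[-2*exp(3*s) + sin(s) + cos(3*s)/2] = -6*exp(3*s) - 3*sin(3*s)/2 + cos(s) = f(s).
F(1) = -2*exp(3) + cos(3)/2 + sin(1); F(-1) = -sin(1) + cos(3)/2 - 2*exp(-3).
Integral = F(1) - F(-1) = -2*exp(3) + 2*exp(-3) + 2*sin(1).

Antiderivative: F(s) = -2*exp(3*s) + sin(s) + cos(3*s)/2; value = -2*exp(3) + 2*exp(-3) + 2*sin(1)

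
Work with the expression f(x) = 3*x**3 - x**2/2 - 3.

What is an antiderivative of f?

An antiderivative is F(x) = 3*x**4/4 - x**3/6 - 3*x.

Integrate term by term and add the pieces.
Check: d/dx[3*x**4/4 - x**3/6 - 3*x] = 3*x**3 - x**2/2 - 3 = f(x).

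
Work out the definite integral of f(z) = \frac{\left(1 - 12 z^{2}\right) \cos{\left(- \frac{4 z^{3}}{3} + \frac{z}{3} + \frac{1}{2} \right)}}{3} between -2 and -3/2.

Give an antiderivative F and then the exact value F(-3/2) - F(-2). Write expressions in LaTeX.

f matches the chain-rule pattern g'(h)*h' with inner function h(z) = - \frac{4 z^{3}}{3} + \frac{z}{3} + \frac{1}{2}; substituting u = h(z) collapses the integral.
F(z) = \sin{\left(- \frac{4 z^{3}}{3} + \frac{z}{3} + \frac{1}{2} \right)} is an antiderivative of f.
Check: d/dz[\sin{\left(- \frac{4 z^{3}}{3} + \frac{z}{3} + \frac{1}{2} \right)}] = - 4 z^{2} \cos{\left(- \frac{4 z^{3}}{3} + \frac{z}{3} + \frac{1}{2} \right)} + \frac{\cos{\left(- \frac{4 z^{3}}{3} + \frac{z}{3} + \frac{1}{2} \right)}}{3}, which equals f(z).
F(-3/2) = \sin{\left(\frac{9}{2} \right)}; F(-2) = \sin{\left(\frac{21}{2} \right)}.
Integral = F(-3/2) - F(-2) = \sin{\left(\frac{9}{2} \right)} - \sin{\left(\frac{21}{2} \right)}.

Antiderivative: F(z) = \sin{\left(- \frac{4 z^{3}}{3} + \frac{z}{3} + \frac{1}{2} \right)}; value = \sin{\left(\frac{9}{2} \right)} - \sin{\left(\frac{21}{2} \right)}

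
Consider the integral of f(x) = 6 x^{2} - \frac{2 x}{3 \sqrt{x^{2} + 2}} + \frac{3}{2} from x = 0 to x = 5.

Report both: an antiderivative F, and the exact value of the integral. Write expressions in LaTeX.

Antiderivative: F(x) = \frac{12 x^{3} + 9 x - 4 \sqrt{x^{2} + 2}}{6}; value = - 2 \sqrt{3} + \frac{2 \sqrt{2}}{3} + \frac{515}{2}

The integrand splits into summands that can be handled one at a time.
F(x) = \frac{12 x^{3} + 9 x - 4 \sqrt{x^{2} + 2}}{6} is an antiderivative of f.
Check: d/dx[\frac{12 x^{3} + 9 x - 4 \sqrt{x^{2} + 2}}{6}] = \frac{36 x^{2} \sqrt{x^{2} + 2} - 4 x + 9 \sqrt{x^{2} + 2}}{6 \sqrt{x^{2} + 2}}, which equals f(x).
F(5) = \frac{515}{2} - 2 \sqrt{3}; F(0) = - \frac{2 \sqrt{2}}{3}.
Integral = F(5) - F(0) = - 2 \sqrt{3} + \frac{2 \sqrt{2}}{3} + \frac{515}{2}.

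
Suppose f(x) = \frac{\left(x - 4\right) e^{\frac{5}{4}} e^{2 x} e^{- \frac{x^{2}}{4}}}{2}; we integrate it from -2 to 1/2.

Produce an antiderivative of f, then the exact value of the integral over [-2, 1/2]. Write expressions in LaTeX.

Antiderivative: F(x) = - e^{- \frac{x^{2}}{4} + 2 x + \frac{5}{4}}; value = - e^{\frac{35}{16}} + e^{- \frac{15}{4}}

f matches the chain-rule pattern g'(h)*h' with inner function h(x) = - \frac{x^{2}}{4} + 2 x + \frac{5}{4}; substituting u = h(x) collapses the integral.
F(x) = - e^{- \frac{x^{2}}{4} + 2 x + \frac{5}{4}} is an antiderivative of f.
Check: d/dx[- e^{- \frac{x^{2}}{4} + 2 x + \frac{5}{4}}] = \frac{x e^{\frac{5}{4}} e^{2 x} e^{- \frac{x^{2}}{4}}}{2} - 2 e^{\frac{5}{4}} e^{2 x} e^{- \frac{x^{2}}{4}}, which equals f(x).
F(1/2) = - e^{\frac{35}{16}}; F(-2) = - \frac{1}{e^{\frac{15}{4}}}.
Integral = F(1/2) - F(-2) = - e^{\frac{35}{16}} + e^{- \frac{15}{4}}.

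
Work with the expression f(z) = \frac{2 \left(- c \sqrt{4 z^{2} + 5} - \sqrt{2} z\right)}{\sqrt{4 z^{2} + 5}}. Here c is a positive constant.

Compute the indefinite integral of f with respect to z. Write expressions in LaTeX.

Differentiate the proposed F(z) back; it has to land on f(z) exactly.
Check: d/dz[\frac{\sqrt{2} \left(- 2 \sqrt{2} c z - \sqrt{4 z^{2} + 5}\right)}{2}] = \frac{- 2 c \sqrt{4 z^{2} + 5} - 2 \sqrt{2} z}{\sqrt{4 z^{2} + 5}}, which equals f(z).

F(z) = \frac{\sqrt{2} \left(- 2 \sqrt{2} c z - \sqrt{4 z^{2} + 5}\right)}{2} + C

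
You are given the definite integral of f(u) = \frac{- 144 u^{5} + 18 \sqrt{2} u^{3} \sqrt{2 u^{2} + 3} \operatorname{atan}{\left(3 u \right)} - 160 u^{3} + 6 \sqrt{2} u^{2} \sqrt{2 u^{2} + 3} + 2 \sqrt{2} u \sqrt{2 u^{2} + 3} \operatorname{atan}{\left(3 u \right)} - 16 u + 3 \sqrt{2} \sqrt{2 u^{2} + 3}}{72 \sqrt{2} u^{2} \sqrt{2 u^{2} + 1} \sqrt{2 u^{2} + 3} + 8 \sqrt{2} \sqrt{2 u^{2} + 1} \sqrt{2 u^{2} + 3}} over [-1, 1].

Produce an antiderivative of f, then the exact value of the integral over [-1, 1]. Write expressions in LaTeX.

f has the shape v'r + vr' for v = - \frac{\sqrt{2 u^{2} + 1}}{2} and r = \frac{\sqrt{u^{2} + \frac{3}{2}}}{2} - \frac{\operatorname{atan}{\left(3 u \right)}}{4} — it is the derivative of the product v*r.
F(u) = \frac{\sqrt{2} \left(- 2 \sqrt{2 u^{2} + 1} \sqrt{2 u^{2} + 3} + \sqrt{2} \sqrt{2 u^{2} + 1} \operatorname{atan}{\left(3 u \right)}\right)}{16} is an antiderivative of f.
Check: d/du[\frac{\sqrt{2} \left(- 2 \sqrt{2 u^{2} + 1} \sqrt{2 u^{2} + 3} + \sqrt{2} \sqrt{2 u^{2} + 1} \operatorname{atan}{\left(3 u \right)}\right)}{16}] = \frac{- 72 \sqrt{2} u^{5} + 18 u^{3} \sqrt{2 u^{2} + 3} \operatorname{atan}{\left(3 u \right)} - 80 \sqrt{2} u^{3} + 6 u^{2} \sqrt{2 u^{2} + 3} + 2 u \sqrt{2 u^{2} + 3} \operatorname{atan}{\left(3 u \right)} - 8 \sqrt{2} u + 3 \sqrt{2 u^{2} + 3}}{72 u^{2} \sqrt{2 u^{2} + 1} \sqrt{2 u^{2} + 3} + 8 \sqrt{2 u^{2} + 1} \sqrt{2 u^{2} + 3}}, which equals f(u).
F(1) = - \frac{\sqrt{30}}{8} + \frac{\sqrt{3} \operatorname{atan}{\left(3 \right)}}{8}; F(-1) = - \frac{\sqrt{30}}{8} - \frac{\sqrt{3} \operatorname{atan}{\left(3 \right)}}{8}.
Integral = F(1) - F(-1) = \frac{\sqrt{3} \operatorname{atan}{\left(3 \right)}}{4}.

Antiderivative: F(u) = \frac{\sqrt{2} \left(- 2 \sqrt{2 u^{2} + 1} \sqrt{2 u^{2} + 3} + \sqrt{2} \sqrt{2 u^{2} + 1} \operatorname{atan}{\left(3 u \right)}\right)}{16}; value = \frac{\sqrt{3} \operatorname{atan}{\left(3 \right)}}{4}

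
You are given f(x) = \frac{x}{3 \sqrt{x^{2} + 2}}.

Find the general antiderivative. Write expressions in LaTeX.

f matches the chain-rule pattern g'(h)*h' with inner function h(x) = x^{2} + 2; substituting u = h(x) collapses the integral.
Check: d/dx[\frac{\sqrt{x^{2} + 2}}{3}] = \frac{x}{3 \sqrt{x^{2} + 2}} = f(x).

F(x) = \frac{\sqrt{x^{2} + 2}}{3} + C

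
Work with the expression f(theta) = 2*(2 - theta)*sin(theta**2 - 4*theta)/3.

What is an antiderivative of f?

An antiderivative is F(theta) = cos(theta**2 - 4*theta)/3.

f matches the chain-rule pattern g'(h)*h' with inner function h(theta) = theta**2 - 4*theta; substituting u = h(theta) collapses the integral.
Check: d/dtheta[cos(theta**2 - 4*theta)/3] = -2*theta*sin(theta**2 - 4*theta)/3 + 4*sin(theta**2 - 4*theta)/3, which equals f(theta).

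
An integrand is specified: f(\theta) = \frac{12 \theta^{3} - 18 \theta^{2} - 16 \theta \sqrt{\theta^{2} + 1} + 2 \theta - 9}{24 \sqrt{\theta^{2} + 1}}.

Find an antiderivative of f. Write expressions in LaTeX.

f has the shape u'v + uv' for u = - \frac{\sqrt{\theta^{2} + 1}}{2} and v = - \frac{\theta^{2}}{3} + \frac{3 \theta}{4} + \frac{\sqrt{4 \theta^{2} + 4}}{3} + \frac{1}{2} — it is the derivative of the product u*v.
Check: d/d\theta[\frac{\theta^{2} \sqrt{\theta^{2} + 1}}{6} - \frac{\theta^{2}}{3} - \frac{3 \theta \sqrt{\theta^{2} + 1}}{8} - \frac{\sqrt{\theta^{2} + 1}}{4}] = \frac{12 \theta^{3} - 18 \theta^{2} - 16 \theta \sqrt{\theta^{2} + 1} + 2 \theta - 9}{24 \sqrt{\theta^{2} + 1}} = f(\theta).

An antiderivative is F(\theta) = \frac{\theta^{2} \sqrt{\theta^{2} + 1}}{6} - \frac{\theta^{2}}{3} - \frac{3 \theta \sqrt{\theta^{2} + 1}}{8} - \frac{\sqrt{\theta^{2} + 1}}{4}.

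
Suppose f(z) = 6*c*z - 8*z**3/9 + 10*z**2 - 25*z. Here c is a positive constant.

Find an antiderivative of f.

Integrate term by term and add the pieces.
Check: d/dz[3*c*z**2 - 2*z**4/9 + 10*z**3/3 - 25*z**2/2] = 6*c*z - 8*z**3/9 + 10*z**2 - 25*z = f(z).

An antiderivative is F(z) = 3*c*z**2 - 2*z**4/9 + 10*z**3/3 - 25*z**2/2.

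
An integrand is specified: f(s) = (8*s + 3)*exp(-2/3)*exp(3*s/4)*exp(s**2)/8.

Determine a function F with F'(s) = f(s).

f matches the chain-rule pattern g'(h)*h' with inner function h(s) = s**2 + 3*s/4 - 2/3; substituting u = h(s) collapses the integral.
Check: d/ds[exp(-2/3)*exp(3*s/4)*exp(s**2)/2] = (8*s*exp(3*s/4)*exp(s**2) + 3*exp(3*s/4)*exp(s**2))*exp(-2/3)/8, which equals f(s).

An antiderivative is F(s) = exp(-2/3)*exp(3*s/4)*exp(s**2)/2.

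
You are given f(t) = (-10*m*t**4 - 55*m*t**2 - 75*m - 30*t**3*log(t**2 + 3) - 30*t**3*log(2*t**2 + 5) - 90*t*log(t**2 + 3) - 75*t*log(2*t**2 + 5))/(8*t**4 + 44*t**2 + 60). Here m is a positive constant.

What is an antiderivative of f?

For F(t) to be correct the identity F'(t) - f(t) = 0 must hold.
Check: d/dt[-5*m*t/4 - 15*log(t**2 + 3)*log(2*t**2 + 5)/8] = (-10*m*t**4 - 55*m*t**2 - 75*m - 30*t**3*log(t**2 + 3) - 30*t**3*log(2*t**2 + 5) - 90*t*log(t**2 + 3) - 75*t*log(2*t**2 + 5))/(8*t**4 + 44*t**2 + 60) = f(t).

An antiderivative is F(t) = -5*m*t/4 - 15*log(t**2 + 3)*log(2*t**2 + 5)/8.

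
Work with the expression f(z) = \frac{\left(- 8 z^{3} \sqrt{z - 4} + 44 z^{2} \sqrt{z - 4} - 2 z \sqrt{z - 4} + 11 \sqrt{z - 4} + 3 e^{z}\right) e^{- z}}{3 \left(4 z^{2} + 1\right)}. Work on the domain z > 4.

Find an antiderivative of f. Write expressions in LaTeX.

An antiderivative is F(z) = \frac{\left(4 \left(z - 4\right)^{\frac{3}{2}} + 3 e^{z} \operatorname{atan}{\left(2 z \right)}\right) e^{- z}}{6}.

A candidate is checked by its d/dz: the result must match f(z).
Check: d/dz[\frac{\left(4 \left(z - 4\right)^{\frac{3}{2}} + 3 e^{z} \operatorname{atan}{\left(2 z \right)}\right) e^{- z}}{6}] = \frac{- 8 z^{3} \sqrt{z - 4} + 44 z^{2} \sqrt{z - 4} - 2 z \sqrt{z - 4} + 11 \sqrt{z - 4} + 3 e^{z}}{12 z^{2} e^{z} + 3 e^{z}}, which equals f(z).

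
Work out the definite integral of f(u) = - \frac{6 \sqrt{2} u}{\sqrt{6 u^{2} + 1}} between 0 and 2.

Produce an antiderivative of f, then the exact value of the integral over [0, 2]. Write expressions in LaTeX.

The substitution w = 3 u^{2} + \frac{1}{2} works: f is exactly (dF/dw)*(dw/du) for that inner function.
F(u) = - \sqrt{2} \sqrt{6 u^{2} + 1} is an antiderivative of f.
Check: d/du[- \sqrt{2} \sqrt{6 u^{2} + 1}] = - \frac{6 \sqrt{2} u}{\sqrt{6 u^{2} + 1}} = f(u).
F(2) = - 5 \sqrt{2}; F(0) = - \sqrt{2}.
Integral = F(2) - F(0) = - 4 \sqrt{2}.

Antiderivative: F(u) = - \sqrt{2} \sqrt{6 u^{2} + 1}; value = - 4 \sqrt{2}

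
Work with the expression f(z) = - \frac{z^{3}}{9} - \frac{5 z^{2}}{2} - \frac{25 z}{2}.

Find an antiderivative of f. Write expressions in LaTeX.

An antiderivative is F(z) = - \frac{z^{2} \left(z + 15\right)^{2}}{36}.

The substitution u = \frac{z^{2}}{3} + 5 z works: f is exactly (dF/du)*(du/dz) for that inner function.
Check: d/dz[- \frac{z^{2} \left(z + 15\right)^{2}}{36}] = - \frac{z^{3}}{9} - \frac{5 z^{2}}{2} - \frac{25 z}{2} = f(z).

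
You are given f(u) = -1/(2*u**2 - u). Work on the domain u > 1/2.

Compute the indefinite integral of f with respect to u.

Factor the denominator (u*(2*u - 1)) and decompose: f = -2/(2*u - 1) + 1/u; each piece integrates to a log, atan, or power term.
Check: d/du[log(u) - log(u - 1/2)] = -1/(2*u**2 - u) = f(u).

F(u) = log(u) - log(u - 1/2) + C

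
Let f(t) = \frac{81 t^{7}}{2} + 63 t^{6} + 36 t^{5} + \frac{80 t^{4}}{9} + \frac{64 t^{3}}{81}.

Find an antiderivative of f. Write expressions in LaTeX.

An antiderivative is F(t) = \frac{81 t^{8}}{16} + 9 t^{7} + 6 t^{6} + \frac{16 t^{5}}{9} + \frac{16 t^{4}}{81}.

The substitution u = - \frac{3 t^{2}}{2} - \frac{2 t}{3} works: f is exactly (dF/du)*(du/dt) for that inner function.
Check: d/dt[\frac{81 t^{8}}{16} + 9 t^{7} + 6 t^{6} + \frac{16 t^{5}}{9} + \frac{16 t^{4}}{81}] = \frac{81 t^{7}}{2} + 63 t^{6} + 36 t^{5} + \frac{80 t^{4}}{9} + \frac{64 t^{3}}{81} = f(t).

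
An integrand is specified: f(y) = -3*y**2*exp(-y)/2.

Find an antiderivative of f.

An antiderivative is F(y) = (3*y**2 + 6*y + 6)*exp(-y)/2.

Recognize the product-rule pattern: f = u'v + uv' with u = 3*y**2/2 + 3*y + 3, v = exp(-y), so integration by parts undoes it.
Check: d/dy[(3*y**2 + 6*y + 6)*exp(-y)/2] = -3*y**2*exp(-y)/2 = f(y).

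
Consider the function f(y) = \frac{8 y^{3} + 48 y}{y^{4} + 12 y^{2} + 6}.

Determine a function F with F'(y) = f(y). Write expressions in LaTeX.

An antiderivative is F(y) = 2 \log{\left(\frac{y^{4}}{3} + 4 y^{2} + 2 \right)}.

f matches the chain-rule pattern g'(h)*h' with inner function h(y) = \frac{y^{4}}{3} + 4 y^{2} + 2; substituting u = h(y) collapses the integral.
Check: d/dy[2 \log{\left(\frac{y^{4}}{3} + 4 y^{2} + 2 \right)}] = \frac{8 y^{3} + 48 y}{y^{4} + 12 y^{2} + 6} = f(y).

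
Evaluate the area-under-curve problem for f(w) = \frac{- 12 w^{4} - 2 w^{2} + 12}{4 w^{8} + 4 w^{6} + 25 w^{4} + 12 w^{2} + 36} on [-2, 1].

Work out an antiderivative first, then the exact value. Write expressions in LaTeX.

Antiderivative: F(w) = \frac{2 w}{2 w^{4} + w^{2} + 6}; value = \frac{20}{63}

f has the shape u'v + uv' for u = w and v = \frac{1}{w^{4} + \frac{w^{2}}{2} + 3} — it is the derivative of the product u*v.
F(w) = \frac{2 w}{2 w^{4} + w^{2} + 6} is an antiderivative of f.
Check: d/dw[\frac{2 w}{2 w^{4} + w^{2} + 6}] = \frac{- 12 w^{4} - 2 w^{2} + 12}{4 w^{8} + 4 w^{6} + 25 w^{4} + 12 w^{2} + 36} = f(w).
F(1) = \frac{2}{9}; F(-2) = - \frac{2}{21}.
Integral = F(1) - F(-2) = \frac{20}{63}.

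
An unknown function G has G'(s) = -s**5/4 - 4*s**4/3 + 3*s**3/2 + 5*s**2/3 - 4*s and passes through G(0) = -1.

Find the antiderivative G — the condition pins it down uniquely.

The integrand splits into summands that can be handled one at a time.
A general antiderivative is -s**6/24 - 4*s**5/15 + 3*s**4/8 + 5*s**3/9 - 2*s**2 + C.
The condition gives C = -1 - (0) = -1.
So G(s) = (-15*s**6 - 96*s**5 + 135*s**4 + 200*s**3 - 720*s**2 - 360)/360.
Check: d/ds[(-15*s**6 - 96*s**5 + 135*s**4 + 200*s**3 - 720*s**2 - 360)/360] = -s**5/4 - 4*s**4/3 + 3*s**3/2 + 5*s**2/3 - 4*s = G'(s).

G(s) = (-15*s**6 - 96*s**5 + 135*s**4 + 200*s**3 - 720*s**2 - 360)/360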